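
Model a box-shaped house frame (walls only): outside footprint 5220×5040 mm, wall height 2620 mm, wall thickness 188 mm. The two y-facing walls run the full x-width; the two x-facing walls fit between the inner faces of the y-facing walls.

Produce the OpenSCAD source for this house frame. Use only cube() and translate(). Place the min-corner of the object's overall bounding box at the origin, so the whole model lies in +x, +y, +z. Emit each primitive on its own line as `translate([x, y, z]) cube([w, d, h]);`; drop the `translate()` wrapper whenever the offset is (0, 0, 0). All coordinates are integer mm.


cube([5220, 188, 2620]);
translate([0, 4852, 0]) cube([5220, 188, 2620]);
translate([0, 188, 0]) cube([188, 4664, 2620]);
translate([5032, 188, 0]) cube([188, 4664, 2620]);


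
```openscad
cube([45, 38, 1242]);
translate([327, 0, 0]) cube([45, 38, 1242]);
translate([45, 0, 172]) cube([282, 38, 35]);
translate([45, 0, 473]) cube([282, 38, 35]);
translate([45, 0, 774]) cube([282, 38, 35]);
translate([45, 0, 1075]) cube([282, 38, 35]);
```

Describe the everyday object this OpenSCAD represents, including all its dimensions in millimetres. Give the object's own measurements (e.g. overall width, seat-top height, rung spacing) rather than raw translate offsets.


A straight ladder. Two 45×38 mm vertical rails, 1242 mm tall, stand 372 mm apart (outside-to-outside) with their front faces coplanar on the −y side. 4 rungs, each 38 mm deep and 35 mm tall, span between the inner faces of the rails, front faces flush with the rails. The lowest rung's underside is at z = 172 mm and rungs are spaced 301 mm apart (underside to underside).


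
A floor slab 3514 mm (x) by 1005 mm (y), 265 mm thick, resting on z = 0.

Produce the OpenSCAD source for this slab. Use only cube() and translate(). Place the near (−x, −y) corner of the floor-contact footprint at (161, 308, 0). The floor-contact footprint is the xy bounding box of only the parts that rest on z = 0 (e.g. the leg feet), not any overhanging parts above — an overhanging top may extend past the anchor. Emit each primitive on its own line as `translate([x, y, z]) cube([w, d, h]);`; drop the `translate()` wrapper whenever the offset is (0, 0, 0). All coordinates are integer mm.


translate([161, 308, 0]) cube([3514, 1005, 265]);


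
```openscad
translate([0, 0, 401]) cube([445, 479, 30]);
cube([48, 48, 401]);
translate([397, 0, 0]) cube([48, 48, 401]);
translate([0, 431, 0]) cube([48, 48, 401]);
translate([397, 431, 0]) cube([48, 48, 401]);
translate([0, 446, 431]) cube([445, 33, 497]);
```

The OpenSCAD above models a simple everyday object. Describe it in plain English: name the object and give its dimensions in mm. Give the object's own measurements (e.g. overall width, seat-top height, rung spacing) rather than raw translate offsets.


A chair. The seat is a 445×479×30 mm slab with its top at z = 431 mm, on four 48×48 mm corner legs (flush with the seat edges, standing on z = 0). A flat backrest 33 mm thick, 497 mm tall, spans the full seat width and rises from the seat top along its +y edge, rear face flush with the rear of the seat.


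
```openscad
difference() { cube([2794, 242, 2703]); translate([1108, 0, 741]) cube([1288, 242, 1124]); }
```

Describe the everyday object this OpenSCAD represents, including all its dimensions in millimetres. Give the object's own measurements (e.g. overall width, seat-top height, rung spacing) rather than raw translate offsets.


A wall 2794 mm long (x), 242 mm thick (y), 2703 mm tall, with a rectangular window opening cut through it. The opening is 1288 mm wide and 1124 mm tall; its sill is at z = 741 mm and its near (−x) edge is 1108 mm from the wall's −x end. The opening passes through the full wall thickness.


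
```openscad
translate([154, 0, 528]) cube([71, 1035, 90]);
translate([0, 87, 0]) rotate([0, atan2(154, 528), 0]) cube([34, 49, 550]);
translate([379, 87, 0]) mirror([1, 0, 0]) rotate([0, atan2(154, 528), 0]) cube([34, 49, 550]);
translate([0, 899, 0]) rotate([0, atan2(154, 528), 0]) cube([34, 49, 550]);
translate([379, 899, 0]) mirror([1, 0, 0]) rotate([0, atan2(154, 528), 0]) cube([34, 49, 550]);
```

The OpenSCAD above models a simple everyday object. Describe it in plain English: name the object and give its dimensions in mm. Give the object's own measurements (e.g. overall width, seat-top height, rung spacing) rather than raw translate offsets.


A sawhorse. A 71×1035×90 mm beam (x, y, z) sits on two A-frame leg pairs. Each pair is two raked legs of 34×49 mm section (49 mm along y) splaying symmetrically in x. Each leg rises 528 mm vertically over 154 mm of horizontal reach and is 550 mm long along its own axis. Every leg's outer bottom edge rests on the floor and its outer top edge meets a bottom edge of the beam — the left legs (tilting toward +x) meet the beam's −x bottom edge, the right legs (their mirror images, tilting toward −x) meet its +x bottom edge — so the leg tops tuck under the beam, the beam's underside is 528 mm above the floor, and the feet are 379 mm apart outside-to-outside with the beam centred between them. The two leg pairs are set in 87 mm from either end of the beam.


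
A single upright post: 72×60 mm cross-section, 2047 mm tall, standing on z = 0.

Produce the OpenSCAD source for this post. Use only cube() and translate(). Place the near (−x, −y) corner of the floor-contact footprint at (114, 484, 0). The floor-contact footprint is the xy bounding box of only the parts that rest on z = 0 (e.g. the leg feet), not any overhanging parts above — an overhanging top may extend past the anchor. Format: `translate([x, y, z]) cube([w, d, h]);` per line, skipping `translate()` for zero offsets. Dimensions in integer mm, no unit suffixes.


translate([114, 484, 0]) cube([72, 60, 2047]);


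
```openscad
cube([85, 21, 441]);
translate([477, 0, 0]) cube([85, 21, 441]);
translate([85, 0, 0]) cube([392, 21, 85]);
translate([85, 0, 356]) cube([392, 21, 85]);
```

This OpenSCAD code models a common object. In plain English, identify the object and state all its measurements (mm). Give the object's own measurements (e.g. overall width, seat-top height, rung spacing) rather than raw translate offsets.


A rectangular picture frame lying in the x–z plane (depth along y). The opening is 392 mm wide (x) by 271 mm tall (z), surrounded by a border 85 mm wide on all four sides. The frame is 21 mm deep and is made of two full-height vertical stiles with two horizontal rails fitted between them.


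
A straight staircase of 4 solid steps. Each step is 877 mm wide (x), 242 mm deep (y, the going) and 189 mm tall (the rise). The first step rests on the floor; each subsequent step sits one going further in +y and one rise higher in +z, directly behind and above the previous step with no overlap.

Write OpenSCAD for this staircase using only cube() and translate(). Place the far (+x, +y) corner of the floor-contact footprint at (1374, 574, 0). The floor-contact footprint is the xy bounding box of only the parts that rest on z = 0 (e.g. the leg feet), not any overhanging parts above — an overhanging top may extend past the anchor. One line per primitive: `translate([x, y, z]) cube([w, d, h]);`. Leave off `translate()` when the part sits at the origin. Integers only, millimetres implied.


translate([497, 332, 0]) cube([877, 242, 189]);
translate([497, 574, 189]) cube([877, 242, 189]);
translate([497, 816, 378]) cube([877, 242, 189]);
translate([497, 1058, 567]) cube([877, 242, 189]);


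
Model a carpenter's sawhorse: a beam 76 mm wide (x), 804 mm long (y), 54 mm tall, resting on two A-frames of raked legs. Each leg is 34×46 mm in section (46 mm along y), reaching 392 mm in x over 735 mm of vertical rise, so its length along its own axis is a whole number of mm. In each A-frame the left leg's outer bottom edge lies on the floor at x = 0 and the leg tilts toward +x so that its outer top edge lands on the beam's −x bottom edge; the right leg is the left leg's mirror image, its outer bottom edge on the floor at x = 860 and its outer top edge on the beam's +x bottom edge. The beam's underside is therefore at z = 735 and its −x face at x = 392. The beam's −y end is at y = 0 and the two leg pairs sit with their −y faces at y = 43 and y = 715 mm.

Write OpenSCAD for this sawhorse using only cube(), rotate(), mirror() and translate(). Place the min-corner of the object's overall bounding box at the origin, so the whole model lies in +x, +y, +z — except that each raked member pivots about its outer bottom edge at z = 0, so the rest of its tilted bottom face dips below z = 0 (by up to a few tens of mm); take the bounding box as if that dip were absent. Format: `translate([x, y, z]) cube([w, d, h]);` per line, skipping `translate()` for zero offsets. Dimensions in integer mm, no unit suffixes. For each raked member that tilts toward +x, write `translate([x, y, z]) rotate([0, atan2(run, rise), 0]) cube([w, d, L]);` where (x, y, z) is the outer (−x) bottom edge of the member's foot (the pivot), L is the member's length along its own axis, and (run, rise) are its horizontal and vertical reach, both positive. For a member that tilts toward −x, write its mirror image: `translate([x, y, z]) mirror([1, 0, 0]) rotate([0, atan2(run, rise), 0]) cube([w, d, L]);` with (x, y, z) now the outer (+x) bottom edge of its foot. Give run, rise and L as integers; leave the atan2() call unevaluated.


// leg length = √(392² + 735²) = 833
// right-leg outer foot x = 2·392 + 76 = 860
// beam min-corner = (392, 0, 735)
translate([392, 0, 735]) cube([76, 804, 54]);
translate([0, 43, 0]) rotate([0, atan2(392, 735), 0]) cube([34, 46, 833]);
translate([860, 43, 0]) mirror([1, 0, 0]) rotate([0, atan2(392, 735), 0]) cube([34, 46, 833]);
translate([0, 715, 0]) rotate([0, atan2(392, 735), 0]) cube([34, 46, 833]);
translate([860, 715, 0]) mirror([1, 0, 0]) rotate([0, atan2(392, 735), 0]) cube([34, 46, 833]);


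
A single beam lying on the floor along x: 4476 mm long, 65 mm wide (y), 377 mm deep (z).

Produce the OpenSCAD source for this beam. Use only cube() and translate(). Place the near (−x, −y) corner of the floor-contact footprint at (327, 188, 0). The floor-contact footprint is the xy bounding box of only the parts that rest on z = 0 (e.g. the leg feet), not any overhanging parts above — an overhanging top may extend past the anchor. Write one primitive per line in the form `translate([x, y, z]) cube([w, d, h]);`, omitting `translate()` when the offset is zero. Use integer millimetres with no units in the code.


translate([327, 188, 0]) cube([4476, 65, 377]);


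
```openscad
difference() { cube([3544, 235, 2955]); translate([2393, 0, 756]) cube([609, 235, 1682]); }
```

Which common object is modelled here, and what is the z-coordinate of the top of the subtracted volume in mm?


A wall with a window opening. The window head height is 2438 mm.

A wall with a rectangular opening subtracted — a window. Sill at z = 756, opening 1682 mm tall, so the head is at 756 + 1682 = 2438 mm.


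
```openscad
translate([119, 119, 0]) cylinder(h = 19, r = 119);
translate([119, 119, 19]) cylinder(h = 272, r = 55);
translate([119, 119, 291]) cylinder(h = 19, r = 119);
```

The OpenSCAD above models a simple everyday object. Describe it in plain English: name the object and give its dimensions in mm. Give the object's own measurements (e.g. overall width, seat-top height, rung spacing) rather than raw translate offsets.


A spool: two coaxial disc flanges of radius 119 mm and thickness 19 mm, joined by a core cylinder of radius 55 mm and height 272 mm. The lower flange rests on z = 0 and the three cylinders share a vertical axis.


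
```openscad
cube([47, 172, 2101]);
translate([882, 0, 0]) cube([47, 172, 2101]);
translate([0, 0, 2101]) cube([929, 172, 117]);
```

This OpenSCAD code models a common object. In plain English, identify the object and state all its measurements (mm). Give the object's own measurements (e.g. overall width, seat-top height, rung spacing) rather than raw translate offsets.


A door frame. The clear opening is 835 mm wide and 2101 mm high. Two 47 mm wide jambs, 172 mm deep, stand either side of the opening from the floor to the top of the opening. A 117 mm thick head sits across the top of both jambs, spanning the full outside width of the frame.


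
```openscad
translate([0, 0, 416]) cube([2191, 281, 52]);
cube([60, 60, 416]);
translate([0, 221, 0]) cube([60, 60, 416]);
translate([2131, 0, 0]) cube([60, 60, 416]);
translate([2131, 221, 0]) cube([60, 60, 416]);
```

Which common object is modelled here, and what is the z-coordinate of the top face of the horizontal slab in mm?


A bench. The seat-top height is 468 mm.

A long slab on four corner posts — a bench. The slab sits at z = 416 with thickness 52, so the top is 416 + 52 = 468 mm.


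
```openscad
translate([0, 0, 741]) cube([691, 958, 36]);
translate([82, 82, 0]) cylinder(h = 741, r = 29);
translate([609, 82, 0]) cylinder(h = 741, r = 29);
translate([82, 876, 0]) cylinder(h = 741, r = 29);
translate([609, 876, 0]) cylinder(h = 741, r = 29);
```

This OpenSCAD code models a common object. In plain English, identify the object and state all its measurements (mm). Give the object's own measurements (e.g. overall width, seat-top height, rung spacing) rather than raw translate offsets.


A table: top 691 mm (x) × 958 mm (y), 36 mm thick, upper face at z = 777 mm, on four round legs of 58 mm diameter, each leg's bounding box inset 53 mm from the nearest pair of top edges from z = 0 to the bottom of the top.


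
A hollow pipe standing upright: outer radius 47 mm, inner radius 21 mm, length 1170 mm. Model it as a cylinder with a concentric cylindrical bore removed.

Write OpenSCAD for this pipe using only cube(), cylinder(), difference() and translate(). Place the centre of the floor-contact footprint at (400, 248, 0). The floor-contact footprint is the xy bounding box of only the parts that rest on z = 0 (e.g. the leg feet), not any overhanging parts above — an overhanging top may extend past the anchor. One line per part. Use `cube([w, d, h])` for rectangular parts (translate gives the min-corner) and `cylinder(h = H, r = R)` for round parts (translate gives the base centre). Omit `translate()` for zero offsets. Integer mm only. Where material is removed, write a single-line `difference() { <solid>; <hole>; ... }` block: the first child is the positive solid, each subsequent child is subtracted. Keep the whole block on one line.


difference() { translate([400, 248, 0]) cylinder(h = 1170, r = 47); translate([400, 248, 0]) cylinder(h = 1170, r = 21); }


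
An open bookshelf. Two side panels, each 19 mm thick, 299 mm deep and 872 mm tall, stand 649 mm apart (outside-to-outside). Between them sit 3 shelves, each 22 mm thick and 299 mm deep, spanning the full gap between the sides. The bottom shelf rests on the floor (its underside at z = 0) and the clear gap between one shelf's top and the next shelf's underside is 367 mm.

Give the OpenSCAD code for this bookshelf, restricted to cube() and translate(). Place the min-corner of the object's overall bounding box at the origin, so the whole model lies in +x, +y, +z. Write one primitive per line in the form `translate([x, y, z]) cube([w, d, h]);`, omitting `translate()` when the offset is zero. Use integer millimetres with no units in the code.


cube([19, 299, 872]);
translate([630, 0, 0]) cube([19, 299, 872]);
translate([19, 0, 0]) cube([611, 299, 22]);
translate([19, 0, 389]) cube([611, 299, 22]);
translate([19, 0, 778]) cube([611, 299, 22]);


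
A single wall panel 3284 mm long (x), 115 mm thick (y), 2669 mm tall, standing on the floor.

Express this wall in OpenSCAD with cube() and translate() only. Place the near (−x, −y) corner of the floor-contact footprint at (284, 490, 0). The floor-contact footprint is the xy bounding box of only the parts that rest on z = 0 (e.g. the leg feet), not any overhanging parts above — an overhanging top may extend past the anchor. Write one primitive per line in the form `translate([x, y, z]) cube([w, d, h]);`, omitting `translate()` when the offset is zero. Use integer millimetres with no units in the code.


translate([284, 490, 0]) cube([3284, 115, 2669]);


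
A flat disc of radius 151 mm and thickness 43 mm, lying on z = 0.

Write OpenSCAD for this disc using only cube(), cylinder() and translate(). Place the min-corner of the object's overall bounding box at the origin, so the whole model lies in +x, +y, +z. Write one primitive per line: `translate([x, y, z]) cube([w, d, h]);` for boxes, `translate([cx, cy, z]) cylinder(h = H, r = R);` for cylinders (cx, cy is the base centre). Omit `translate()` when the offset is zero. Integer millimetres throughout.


translate([151, 151, 0]) cylinder(h = 43, r = 151);


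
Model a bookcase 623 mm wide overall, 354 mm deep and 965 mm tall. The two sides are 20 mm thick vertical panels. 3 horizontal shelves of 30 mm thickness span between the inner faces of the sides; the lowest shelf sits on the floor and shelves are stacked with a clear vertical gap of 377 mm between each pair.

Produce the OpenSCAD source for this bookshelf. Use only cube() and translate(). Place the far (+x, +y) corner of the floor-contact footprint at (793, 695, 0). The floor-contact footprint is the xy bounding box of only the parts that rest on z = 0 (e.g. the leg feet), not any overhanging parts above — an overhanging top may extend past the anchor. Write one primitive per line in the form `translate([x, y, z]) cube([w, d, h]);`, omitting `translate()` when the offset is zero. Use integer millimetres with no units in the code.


translate([170, 341, 0]) cube([20, 354, 965]);
translate([773, 341, 0]) cube([20, 354, 965]);
translate([190, 341, 0]) cube([583, 354, 30]);
translate([190, 341, 407]) cube([583, 354, 30]);
translate([190, 341, 814]) cube([583, 354, 30]);


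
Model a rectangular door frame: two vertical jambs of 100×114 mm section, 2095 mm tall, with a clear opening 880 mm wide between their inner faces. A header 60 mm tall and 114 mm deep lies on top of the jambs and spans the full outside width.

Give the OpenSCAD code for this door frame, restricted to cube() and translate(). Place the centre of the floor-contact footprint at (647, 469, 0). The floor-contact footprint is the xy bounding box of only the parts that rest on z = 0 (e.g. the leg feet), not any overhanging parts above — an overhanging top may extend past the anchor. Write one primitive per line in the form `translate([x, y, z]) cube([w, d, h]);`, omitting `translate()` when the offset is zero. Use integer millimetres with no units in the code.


translate([107, 412, 0]) cube([100, 114, 2095]);
translate([1087, 412, 0]) cube([100, 114, 2095]);
translate([107, 412, 2095]) cube([1080, 114, 60]);


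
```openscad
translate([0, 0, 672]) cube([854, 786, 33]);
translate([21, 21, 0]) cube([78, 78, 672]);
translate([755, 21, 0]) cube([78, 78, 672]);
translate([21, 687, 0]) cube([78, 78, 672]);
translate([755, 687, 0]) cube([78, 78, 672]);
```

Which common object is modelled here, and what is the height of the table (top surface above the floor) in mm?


A table. The table height is 705 mm.

A 854×786×33 slab sits at z = 672 on four 78 mm square posts — a table. The top surface is at 672 + 33 = 705 mm.


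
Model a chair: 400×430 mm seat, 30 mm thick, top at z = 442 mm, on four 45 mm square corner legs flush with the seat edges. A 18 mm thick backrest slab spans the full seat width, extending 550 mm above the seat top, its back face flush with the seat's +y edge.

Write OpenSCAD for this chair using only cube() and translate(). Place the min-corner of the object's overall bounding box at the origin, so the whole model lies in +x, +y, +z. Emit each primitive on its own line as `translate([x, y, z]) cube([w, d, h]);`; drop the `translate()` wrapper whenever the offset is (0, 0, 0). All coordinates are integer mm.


// leg_h = 442 - 30 = 412
translate([0, 0, 412]) cube([400, 430, 30]);
cube([45, 45, 412]);
translate([355, 0, 0]) cube([45, 45, 412]);
translate([0, 385, 0]) cube([45, 45, 412]);
translate([355, 385, 0]) cube([45, 45, 412]);
translate([0, 412, 442]) cube([400, 18, 550]);


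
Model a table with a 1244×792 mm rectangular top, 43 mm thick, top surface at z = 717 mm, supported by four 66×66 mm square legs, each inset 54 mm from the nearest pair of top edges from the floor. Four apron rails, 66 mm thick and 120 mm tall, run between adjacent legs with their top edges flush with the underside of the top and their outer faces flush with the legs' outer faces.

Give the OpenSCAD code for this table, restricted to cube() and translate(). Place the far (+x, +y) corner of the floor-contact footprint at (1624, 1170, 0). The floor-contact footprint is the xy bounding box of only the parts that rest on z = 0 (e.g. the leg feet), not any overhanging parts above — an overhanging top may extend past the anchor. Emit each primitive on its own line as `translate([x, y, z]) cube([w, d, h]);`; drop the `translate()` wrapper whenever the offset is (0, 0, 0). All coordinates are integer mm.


translate([434, 432, 674]) cube([1244, 792, 43]);
translate([488, 486, 0]) cube([66, 66, 674]);
translate([1558, 486, 0]) cube([66, 66, 674]);
translate([488, 1104, 0]) cube([66, 66, 674]);
translate([1558, 1104, 0]) cube([66, 66, 674]);
translate([554, 486, 554]) cube([1004, 66, 120]);
translate([554, 1104, 554]) cube([1004, 66, 120]);
translate([488, 552, 554]) cube([66, 552, 120]);
translate([1558, 552, 554]) cube([66, 552, 120]);


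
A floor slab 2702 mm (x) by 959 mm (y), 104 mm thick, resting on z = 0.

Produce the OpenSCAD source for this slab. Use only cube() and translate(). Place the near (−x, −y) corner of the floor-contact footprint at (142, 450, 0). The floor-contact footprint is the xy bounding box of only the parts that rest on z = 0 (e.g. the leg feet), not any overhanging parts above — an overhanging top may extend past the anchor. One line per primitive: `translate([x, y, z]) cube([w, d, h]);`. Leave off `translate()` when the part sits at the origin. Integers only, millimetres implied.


translate([142, 450, 0]) cube([2702, 959, 104]);


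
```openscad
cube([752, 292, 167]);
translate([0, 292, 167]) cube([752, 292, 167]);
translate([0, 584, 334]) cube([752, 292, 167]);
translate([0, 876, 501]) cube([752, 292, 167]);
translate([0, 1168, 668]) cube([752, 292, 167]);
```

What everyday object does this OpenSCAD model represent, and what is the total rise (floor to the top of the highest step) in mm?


A staircase. The total rise is 835 mm.

5 identical blocks, each offset up and back from the previous — a staircase. Each step is 167 mm tall and there are 5 of them, so the total rise is 5 × 167 = 835 mm.


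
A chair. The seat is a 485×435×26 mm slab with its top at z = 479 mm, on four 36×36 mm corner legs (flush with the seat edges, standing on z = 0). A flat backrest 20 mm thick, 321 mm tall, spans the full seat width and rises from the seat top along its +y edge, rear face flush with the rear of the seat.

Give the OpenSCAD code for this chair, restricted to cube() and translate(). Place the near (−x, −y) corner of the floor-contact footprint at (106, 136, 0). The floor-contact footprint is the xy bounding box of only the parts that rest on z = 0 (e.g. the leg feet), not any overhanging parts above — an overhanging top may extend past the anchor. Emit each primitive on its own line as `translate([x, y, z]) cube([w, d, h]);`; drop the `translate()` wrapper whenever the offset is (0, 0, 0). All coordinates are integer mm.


translate([106, 136, 453]) cube([485, 435, 26]);
translate([106, 136, 0]) cube([36, 36, 453]);
translate([555, 136, 0]) cube([36, 36, 453]);
translate([106, 535, 0]) cube([36, 36, 453]);
translate([555, 535, 0]) cube([36, 36, 453]);
translate([106, 551, 479]) cube([485, 20, 321]);


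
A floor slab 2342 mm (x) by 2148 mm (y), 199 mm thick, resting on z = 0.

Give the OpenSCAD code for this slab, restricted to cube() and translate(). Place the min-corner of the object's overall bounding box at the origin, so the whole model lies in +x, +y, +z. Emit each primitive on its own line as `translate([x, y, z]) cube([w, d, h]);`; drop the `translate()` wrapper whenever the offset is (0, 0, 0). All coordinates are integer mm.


cube([2342, 2148, 199]);


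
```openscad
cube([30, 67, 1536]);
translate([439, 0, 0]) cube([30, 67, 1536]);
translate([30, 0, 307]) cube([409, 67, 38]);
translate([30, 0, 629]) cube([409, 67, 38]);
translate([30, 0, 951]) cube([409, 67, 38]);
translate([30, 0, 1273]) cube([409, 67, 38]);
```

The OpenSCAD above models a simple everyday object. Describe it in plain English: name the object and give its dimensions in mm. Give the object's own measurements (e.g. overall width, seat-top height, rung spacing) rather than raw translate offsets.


A straight ladder. Two 30×67 mm vertical rails, 1536 mm tall, stand 469 mm apart (outside-to-outside) with their front faces coplanar on the −y side. 4 rungs, each 67 mm deep and 38 mm tall, span between the inner faces of the rails, front faces flush with the rails. The lowest rung's underside is at z = 307 mm and rungs are spaced 322 mm apart (underside to underside).


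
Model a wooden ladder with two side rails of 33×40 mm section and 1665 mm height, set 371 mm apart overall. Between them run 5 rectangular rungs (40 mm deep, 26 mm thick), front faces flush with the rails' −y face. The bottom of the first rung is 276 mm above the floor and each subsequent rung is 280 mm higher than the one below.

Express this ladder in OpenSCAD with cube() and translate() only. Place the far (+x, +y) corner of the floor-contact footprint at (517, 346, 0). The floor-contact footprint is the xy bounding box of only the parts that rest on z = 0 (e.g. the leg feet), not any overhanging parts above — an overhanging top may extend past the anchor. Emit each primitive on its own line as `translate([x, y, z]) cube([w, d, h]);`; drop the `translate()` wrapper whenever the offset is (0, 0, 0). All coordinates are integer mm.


translate([146, 306, 0]) cube([33, 40, 1665]);
translate([484, 306, 0]) cube([33, 40, 1665]);
translate([179, 306, 276]) cube([305, 40, 26]);
translate([179, 306, 556]) cube([305, 40, 26]);
translate([179, 306, 836]) cube([305, 40, 26]);
translate([179, 306, 1116]) cube([305, 40, 26]);
translate([179, 306, 1396]) cube([305, 40, 26]);


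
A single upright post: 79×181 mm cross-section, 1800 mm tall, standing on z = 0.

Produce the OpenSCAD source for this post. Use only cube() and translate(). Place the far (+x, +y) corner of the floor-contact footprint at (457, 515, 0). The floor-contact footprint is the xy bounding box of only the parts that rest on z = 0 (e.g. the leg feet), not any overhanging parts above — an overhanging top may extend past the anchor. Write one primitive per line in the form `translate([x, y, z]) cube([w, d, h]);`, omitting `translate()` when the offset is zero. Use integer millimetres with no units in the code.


translate([378, 334, 0]) cube([79, 181, 1800]);


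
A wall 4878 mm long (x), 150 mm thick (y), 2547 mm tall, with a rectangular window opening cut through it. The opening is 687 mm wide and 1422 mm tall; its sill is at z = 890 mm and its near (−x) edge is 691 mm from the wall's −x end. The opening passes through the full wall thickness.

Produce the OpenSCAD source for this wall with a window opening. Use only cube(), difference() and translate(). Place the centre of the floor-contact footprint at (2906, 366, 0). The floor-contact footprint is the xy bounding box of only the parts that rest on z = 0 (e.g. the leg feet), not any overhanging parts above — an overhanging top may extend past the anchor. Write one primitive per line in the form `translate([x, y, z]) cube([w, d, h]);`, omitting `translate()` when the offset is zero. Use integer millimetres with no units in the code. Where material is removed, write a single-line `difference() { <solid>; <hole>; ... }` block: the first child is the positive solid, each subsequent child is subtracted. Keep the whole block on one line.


difference() { translate([467, 291, 0]) cube([4878, 150, 2547]); translate([1158, 291, 890]) cube([687, 150, 1422]); }


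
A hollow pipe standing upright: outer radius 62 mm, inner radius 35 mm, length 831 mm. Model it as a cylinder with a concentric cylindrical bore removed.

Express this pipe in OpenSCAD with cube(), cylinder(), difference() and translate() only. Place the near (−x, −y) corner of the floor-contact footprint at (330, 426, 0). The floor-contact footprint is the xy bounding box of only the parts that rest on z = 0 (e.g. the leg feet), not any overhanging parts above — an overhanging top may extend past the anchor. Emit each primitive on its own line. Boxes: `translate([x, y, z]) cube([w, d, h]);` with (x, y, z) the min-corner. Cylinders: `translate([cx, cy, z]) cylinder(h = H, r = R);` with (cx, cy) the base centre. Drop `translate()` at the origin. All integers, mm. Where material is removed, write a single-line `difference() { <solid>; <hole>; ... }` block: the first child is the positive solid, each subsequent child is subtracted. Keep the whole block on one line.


difference() { translate([392, 488, 0]) cylinder(h = 831, r = 62); translate([392, 488, 0]) cylinder(h = 831, r = 35); }


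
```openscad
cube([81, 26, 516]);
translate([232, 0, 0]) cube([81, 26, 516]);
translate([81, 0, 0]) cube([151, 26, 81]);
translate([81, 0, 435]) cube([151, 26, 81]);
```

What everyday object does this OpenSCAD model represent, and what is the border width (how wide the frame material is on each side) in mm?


A picture frame. The border width is 81 mm.

Four thin pieces enclosing a rectangular opening — a picture frame. The two full-height stiles are 516 mm tall; the top rail sits at z = 435 and is 81 mm tall, so the border above the opening is 516 − 435 = 81 mm, matching the stile x-width.


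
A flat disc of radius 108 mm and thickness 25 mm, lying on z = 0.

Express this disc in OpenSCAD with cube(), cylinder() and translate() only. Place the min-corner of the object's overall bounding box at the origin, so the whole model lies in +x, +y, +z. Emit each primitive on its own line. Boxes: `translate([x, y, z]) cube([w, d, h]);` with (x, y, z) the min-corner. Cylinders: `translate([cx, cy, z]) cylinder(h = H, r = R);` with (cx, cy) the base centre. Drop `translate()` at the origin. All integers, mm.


translate([108, 108, 0]) cylinder(h = 25, r = 108);


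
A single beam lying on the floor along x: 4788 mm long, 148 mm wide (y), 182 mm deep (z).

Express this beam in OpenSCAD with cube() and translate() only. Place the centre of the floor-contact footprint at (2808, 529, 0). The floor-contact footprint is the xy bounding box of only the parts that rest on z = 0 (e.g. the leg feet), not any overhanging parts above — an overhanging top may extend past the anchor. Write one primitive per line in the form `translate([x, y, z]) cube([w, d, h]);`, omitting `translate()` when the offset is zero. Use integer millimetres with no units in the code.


translate([414, 455, 0]) cube([4788, 148, 182]);


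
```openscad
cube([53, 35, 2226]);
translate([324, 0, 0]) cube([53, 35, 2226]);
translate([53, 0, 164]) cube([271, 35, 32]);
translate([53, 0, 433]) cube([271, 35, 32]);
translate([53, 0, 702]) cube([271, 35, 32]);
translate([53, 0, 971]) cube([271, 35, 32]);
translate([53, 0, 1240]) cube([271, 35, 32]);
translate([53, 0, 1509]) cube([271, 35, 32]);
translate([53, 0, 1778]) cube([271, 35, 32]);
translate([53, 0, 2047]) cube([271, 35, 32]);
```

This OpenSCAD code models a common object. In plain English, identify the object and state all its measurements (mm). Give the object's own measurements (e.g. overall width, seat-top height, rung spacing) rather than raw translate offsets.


A straight ladder. Two 53×35 mm vertical rails, 2226 mm tall, stand 377 mm apart (outside-to-outside) with their front faces coplanar on the −y side. 8 rungs, each 35 mm deep and 32 mm tall, span between the inner faces of the rails, front faces flush with the rails. The lowest rung's underside is at z = 164 mm and rungs are spaced 269 mm apart (underside to underside).


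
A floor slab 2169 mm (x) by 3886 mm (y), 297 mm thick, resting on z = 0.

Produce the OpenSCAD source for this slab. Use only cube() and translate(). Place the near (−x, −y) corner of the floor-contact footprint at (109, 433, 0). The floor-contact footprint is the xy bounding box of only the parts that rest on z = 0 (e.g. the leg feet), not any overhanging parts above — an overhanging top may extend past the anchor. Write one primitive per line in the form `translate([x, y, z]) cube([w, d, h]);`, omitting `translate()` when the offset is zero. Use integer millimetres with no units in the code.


translate([109, 433, 0]) cube([2169, 3886, 297]);


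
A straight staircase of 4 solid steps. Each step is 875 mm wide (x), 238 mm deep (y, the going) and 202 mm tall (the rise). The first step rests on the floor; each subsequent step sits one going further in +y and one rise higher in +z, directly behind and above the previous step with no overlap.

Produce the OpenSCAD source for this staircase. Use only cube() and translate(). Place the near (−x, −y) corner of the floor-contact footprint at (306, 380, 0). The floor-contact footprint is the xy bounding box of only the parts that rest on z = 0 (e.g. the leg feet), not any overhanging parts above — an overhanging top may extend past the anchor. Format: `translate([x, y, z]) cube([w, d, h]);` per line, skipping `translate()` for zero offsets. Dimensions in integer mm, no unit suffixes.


translate([306, 380, 0]) cube([875, 238, 202]);
translate([306, 618, 202]) cube([875, 238, 202]);
translate([306, 856, 404]) cube([875, 238, 202]);
translate([306, 1094, 606]) cube([875, 238, 202]);


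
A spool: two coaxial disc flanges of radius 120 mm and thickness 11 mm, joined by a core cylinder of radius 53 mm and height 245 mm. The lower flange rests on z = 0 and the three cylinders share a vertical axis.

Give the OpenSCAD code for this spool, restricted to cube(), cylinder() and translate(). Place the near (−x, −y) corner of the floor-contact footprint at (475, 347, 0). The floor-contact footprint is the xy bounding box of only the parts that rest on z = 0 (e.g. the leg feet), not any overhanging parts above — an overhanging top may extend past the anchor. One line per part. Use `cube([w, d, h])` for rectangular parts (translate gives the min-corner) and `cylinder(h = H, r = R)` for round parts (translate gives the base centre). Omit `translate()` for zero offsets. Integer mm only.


translate([595, 467, 0]) cylinder(h = 11, r = 120);
translate([595, 467, 11]) cylinder(h = 245, r = 53);
translate([595, 467, 256]) cylinder(h = 11, r = 120);


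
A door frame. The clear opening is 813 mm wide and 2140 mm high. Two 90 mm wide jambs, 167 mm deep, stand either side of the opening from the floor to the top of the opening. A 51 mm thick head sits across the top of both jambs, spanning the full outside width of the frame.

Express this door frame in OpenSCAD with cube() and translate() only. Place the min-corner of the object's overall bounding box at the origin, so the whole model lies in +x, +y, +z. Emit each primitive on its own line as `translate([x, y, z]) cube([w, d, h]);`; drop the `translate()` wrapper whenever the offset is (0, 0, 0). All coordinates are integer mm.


cube([90, 167, 2140]);
translate([903, 0, 0]) cube([90, 167, 2140]);
translate([0, 0, 2140]) cube([993, 167, 51]);


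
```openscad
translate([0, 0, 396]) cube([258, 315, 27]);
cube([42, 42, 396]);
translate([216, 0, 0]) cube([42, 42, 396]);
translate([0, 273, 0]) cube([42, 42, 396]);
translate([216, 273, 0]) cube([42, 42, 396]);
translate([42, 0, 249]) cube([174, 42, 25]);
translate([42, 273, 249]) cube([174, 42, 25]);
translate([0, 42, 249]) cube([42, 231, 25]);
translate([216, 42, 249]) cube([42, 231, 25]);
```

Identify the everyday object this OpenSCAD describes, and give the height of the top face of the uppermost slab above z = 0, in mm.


A stool. The seat height is 423 mm.

A 258×315×27 slab at z = 396 on four corner posts — a stool. The seat top is 396 + 27 = 423 mm.


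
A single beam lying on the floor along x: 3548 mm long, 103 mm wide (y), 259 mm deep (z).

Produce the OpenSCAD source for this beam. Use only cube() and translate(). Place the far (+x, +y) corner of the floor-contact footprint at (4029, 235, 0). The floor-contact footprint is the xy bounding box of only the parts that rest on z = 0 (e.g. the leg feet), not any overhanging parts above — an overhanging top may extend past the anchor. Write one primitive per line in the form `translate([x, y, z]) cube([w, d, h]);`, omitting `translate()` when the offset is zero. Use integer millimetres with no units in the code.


translate([481, 132, 0]) cube([3548, 103, 259]);


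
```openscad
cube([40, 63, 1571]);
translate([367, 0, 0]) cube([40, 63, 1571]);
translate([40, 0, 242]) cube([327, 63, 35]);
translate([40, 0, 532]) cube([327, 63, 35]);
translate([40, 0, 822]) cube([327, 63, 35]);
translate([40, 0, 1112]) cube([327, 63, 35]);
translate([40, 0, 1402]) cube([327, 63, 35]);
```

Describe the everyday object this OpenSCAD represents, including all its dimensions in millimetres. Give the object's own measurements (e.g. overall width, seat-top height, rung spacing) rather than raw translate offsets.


A straight ladder. Two 40×63 mm vertical rails, 1571 mm tall, stand 407 mm apart (outside-to-outside) with their front faces coplanar on the −y side. 5 rungs, each 63 mm deep and 35 mm tall, span between the inner faces of the rails, front faces flush with the rails. The lowest rung's underside is at z = 242 mm and rungs are spaced 290 mm apart (underside to underside).


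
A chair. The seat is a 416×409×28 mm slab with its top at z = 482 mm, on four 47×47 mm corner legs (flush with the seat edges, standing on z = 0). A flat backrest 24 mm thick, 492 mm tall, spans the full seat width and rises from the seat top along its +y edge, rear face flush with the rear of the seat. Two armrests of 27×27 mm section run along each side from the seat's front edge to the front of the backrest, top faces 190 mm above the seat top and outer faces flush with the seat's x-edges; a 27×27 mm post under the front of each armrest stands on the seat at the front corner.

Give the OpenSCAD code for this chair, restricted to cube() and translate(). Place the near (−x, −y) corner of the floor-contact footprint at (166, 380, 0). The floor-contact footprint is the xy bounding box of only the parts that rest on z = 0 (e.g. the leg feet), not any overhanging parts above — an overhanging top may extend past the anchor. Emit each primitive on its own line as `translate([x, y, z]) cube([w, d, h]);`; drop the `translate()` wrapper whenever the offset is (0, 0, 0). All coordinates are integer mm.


// leg_h = 482 - 28 = 454
// arm post h = 190 - 27 = 163
translate([166, 380, 454]) cube([416, 409, 28]);
translate([166, 380, 0]) cube([47, 47, 454]);
translate([535, 380, 0]) cube([47, 47, 454]);
translate([166, 742, 0]) cube([47, 47, 454]);
translate([535, 742, 0]) cube([47, 47, 454]);
translate([166, 765, 482]) cube([416, 24, 492]);
translate([166, 380, 645]) cube([27, 385, 27]);
translate([555, 380, 645]) cube([27, 385, 27]);
translate([166, 380, 482]) cube([27, 27, 163]);
translate([555, 380, 482]) cube([27, 27, 163]);


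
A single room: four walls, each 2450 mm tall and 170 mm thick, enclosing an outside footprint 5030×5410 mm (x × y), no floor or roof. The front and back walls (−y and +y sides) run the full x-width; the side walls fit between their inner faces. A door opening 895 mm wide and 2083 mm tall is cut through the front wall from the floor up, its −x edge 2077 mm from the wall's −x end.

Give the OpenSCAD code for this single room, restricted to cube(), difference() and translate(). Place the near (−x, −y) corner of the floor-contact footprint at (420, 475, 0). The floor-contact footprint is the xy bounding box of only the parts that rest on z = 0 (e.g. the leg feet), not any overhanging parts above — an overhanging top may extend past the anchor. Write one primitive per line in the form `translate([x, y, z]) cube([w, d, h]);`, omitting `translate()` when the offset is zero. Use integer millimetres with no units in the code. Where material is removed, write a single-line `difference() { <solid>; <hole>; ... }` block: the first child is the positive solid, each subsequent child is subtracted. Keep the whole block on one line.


difference() { translate([420, 475, 0]) cube([5030, 170, 2450]); translate([2497, 475, 0]) cube([895, 170, 2083]); }
translate([420, 5715, 0]) cube([5030, 170, 2450]);
translate([420, 645, 0]) cube([170, 5070, 2450]);
translate([5280, 645, 0]) cube([170, 5070, 2450]);
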